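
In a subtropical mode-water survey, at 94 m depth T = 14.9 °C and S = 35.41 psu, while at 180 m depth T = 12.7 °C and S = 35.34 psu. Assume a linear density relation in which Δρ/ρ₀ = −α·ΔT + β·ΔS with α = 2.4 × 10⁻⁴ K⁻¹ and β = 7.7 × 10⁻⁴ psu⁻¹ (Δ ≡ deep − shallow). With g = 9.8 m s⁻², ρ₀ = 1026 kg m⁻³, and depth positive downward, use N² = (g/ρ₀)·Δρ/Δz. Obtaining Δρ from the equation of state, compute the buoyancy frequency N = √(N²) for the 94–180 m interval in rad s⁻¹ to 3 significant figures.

ΔT = -2.2 K, ΔS = -0.07 psu (deep − shallow).
Δρ/ρ₀ = −αΔT + βΔS = 5.28 × 10⁻⁴ − 5.39 × 10⁻⁵ = 4.741 × 10⁻⁴, so Δρ ≈ 0.4864 kg m⁻³.
N² = (g/ρ₀)·Δρ/Δz = g·(Δρ/ρ₀)/Δz = 9.8 × 4.741 × 10⁻⁴ / 86 = 5.4025 × 10⁻⁵ s⁻².
N = √(5.4025 × 10⁻⁵) = 7.3502 × 10⁻³ rad s⁻¹ ≈ 7.35 × 10⁻³ rad s⁻¹.

7.35 × 10⁻³ rad s⁻¹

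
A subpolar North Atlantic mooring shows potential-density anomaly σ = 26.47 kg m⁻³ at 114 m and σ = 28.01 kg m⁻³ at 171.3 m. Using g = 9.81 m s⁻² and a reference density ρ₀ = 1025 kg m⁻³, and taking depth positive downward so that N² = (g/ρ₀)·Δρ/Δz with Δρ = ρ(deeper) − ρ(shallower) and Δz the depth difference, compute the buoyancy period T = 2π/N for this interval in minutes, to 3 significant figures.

6.53 min

Δρ = 1028.01 − 1026.47 = 1.54 kg m⁻³ over Δz = 171.3 − 114 = 57.3 m.
N² = (9.81/1025) × (1.54/57.3) = 2.5722 × 10⁻⁴ s⁻².
N = √(2.5722 × 10⁻⁴) = 0.016038 rad s⁻¹, so T = 2π/N = 391.77 s = 6.5295 min ≈ 6.53 min.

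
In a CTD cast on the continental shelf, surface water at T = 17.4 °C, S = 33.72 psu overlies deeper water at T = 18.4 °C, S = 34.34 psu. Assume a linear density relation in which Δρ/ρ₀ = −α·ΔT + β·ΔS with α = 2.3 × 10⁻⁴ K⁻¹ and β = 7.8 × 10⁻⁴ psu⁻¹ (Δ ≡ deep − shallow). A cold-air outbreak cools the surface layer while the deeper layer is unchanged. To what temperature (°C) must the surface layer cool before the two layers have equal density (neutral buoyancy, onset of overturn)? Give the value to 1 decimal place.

Neutral buoyancy requires Δρ = 0, i.e. −α(T_deep − T_surf′) + β(S_deep − S_surf) = 0.
T_surf′ = T_deep − (β/α)·ΔS = 18.4 − (7.8 × 10⁻⁴/2.3 × 10⁻⁴)·(+0.62) = 16.297 °C.
Cooling required: 17.4 − (16.297) = 1.103 °C.

16.3 °C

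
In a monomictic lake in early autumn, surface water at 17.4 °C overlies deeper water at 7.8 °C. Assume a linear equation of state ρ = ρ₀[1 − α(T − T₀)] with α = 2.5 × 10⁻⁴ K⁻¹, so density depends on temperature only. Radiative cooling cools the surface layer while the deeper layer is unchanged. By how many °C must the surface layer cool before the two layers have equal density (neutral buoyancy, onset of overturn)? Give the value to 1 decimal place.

With temperature the only control, equal density requires T_surf′ = T_deep.
T_surf′ = 7.8 °C.
Cooling required: 17.4 − 7.8 = 9.6 °C.

9.6 °C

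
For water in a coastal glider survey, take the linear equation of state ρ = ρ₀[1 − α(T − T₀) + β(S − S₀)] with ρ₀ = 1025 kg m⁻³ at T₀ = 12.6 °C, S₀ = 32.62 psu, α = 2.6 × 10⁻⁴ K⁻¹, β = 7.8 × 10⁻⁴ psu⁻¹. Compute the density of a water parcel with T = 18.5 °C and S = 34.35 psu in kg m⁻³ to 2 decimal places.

1024.81 kg m⁻³

T − T₀ = +5.9 K, S − S₀ = +1.73 psu.
Bracket = 1 − α·(+5.9) + β·(+1.73) = 1 + (-1.846 × 10⁻⁴) = 0.9998154.
ρ = 1025 × 0.9998154 = 1024.81 kg m⁻³.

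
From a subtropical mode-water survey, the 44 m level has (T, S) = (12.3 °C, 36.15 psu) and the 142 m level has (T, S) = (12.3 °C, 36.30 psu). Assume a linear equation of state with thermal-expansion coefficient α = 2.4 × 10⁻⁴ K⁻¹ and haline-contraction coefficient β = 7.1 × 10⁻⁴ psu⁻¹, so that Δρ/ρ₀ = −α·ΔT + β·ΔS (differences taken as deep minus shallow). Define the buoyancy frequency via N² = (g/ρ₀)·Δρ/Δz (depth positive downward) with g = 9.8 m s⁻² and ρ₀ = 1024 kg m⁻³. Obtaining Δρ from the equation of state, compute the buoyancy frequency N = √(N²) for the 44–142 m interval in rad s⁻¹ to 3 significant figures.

3.26 × 10⁻³ rad s⁻¹

ΔT = +0.0 K, ΔS = +0.15 psu (deep − shallow).
Δρ/ρ₀ = −αΔT + βΔS = 0 + 1.065 × 10⁻⁴ = 1.065 × 10⁻⁴, so Δρ ≈ 0.1091 kg m⁻³.
N² = (g/ρ₀)·Δρ/Δz = g·(Δρ/ρ₀)/Δz = 9.8 × 1.065 × 10⁻⁴ / 98 = 1.0650 × 10⁻⁵ s⁻².
N = √(1.0650 × 10⁻⁵) = 3.2634 × 10⁻³ rad s⁻¹ ≈ 3.26 × 10⁻³ rad s⁻¹.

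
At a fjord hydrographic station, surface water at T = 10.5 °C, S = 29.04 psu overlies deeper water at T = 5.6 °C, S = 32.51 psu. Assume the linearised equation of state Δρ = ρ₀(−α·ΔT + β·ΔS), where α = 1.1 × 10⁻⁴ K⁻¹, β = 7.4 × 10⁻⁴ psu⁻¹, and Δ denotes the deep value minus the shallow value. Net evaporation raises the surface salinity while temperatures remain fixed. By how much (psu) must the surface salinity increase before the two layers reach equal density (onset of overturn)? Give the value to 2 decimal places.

4.20 psu

Neutral buoyancy requires −α(T_deep − T_surf) + β(S_deep − S_surf′) = 0.
S_surf′ = S_deep − (α/β)·ΔT = 32.51 − (1.1 × 10⁻⁴/7.4 × 10⁻⁴)·(-4.9) = 33.2384 psu.
Increase required: 33.2384 − 29.04 = 4.1984 psu.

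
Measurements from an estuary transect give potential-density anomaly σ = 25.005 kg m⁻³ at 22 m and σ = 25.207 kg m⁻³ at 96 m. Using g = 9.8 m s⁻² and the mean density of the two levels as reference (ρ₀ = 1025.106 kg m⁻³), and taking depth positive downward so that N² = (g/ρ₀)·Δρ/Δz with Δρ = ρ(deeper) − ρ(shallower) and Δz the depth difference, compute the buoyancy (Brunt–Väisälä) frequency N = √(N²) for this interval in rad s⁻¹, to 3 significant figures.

Δρ = 1025.207 − 1025.005 = 0.202 kg m⁻³ over Δz = 96 − 22 = 74 m.
N² = (9.8/1025.106) × (0.202/74) = 2.6096 × 10⁻⁵ s⁻².
N = √(2.6096 × 10⁻⁵) = 5.1084 × 10⁻³ rad s⁻¹ ≈ 5.11 × 10⁻³ rad s⁻¹.
A positive N² confirms static stability across the interval.

5.11 × 10⁻³ rad s⁻¹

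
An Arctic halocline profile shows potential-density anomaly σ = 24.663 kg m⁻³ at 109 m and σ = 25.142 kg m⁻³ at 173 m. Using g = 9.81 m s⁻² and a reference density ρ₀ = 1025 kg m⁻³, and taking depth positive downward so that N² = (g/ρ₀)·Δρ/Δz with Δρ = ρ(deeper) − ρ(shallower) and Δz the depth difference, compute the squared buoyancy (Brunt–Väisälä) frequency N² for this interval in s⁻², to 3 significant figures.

Δρ = 1025.142 − 1024.663 = 0.479 kg m⁻³ over Δz = 173 − 109 = 64 m.
N² = (9.81/1025) × (0.479/64) = 7.1631 × 10⁻⁵ s⁻² ≈ 7.16 × 10⁻⁵ s⁻².

7.16 × 10⁻⁵ s⁻²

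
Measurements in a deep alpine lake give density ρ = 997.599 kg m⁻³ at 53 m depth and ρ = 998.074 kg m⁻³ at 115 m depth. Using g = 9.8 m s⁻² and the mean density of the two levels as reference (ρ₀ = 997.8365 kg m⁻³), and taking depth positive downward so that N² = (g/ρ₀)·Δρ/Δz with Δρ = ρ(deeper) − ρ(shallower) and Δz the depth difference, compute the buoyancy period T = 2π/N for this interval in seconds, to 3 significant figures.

724 s

Δρ = 998.074 − 997.599 = 0.475 kg m⁻³ over Δz = 115 − 53 = 62 m.
N² = (9.8/997.8365) × (0.475/62) = 7.5243 × 10⁻⁵ s⁻².
N = √(7.5243 × 10⁻⁵) = 8.6743 × 10⁻³ rad s⁻¹, so T = 2π/N = 724.34 s ≈ 724 s.
A positive N² confirms static stability across the interval.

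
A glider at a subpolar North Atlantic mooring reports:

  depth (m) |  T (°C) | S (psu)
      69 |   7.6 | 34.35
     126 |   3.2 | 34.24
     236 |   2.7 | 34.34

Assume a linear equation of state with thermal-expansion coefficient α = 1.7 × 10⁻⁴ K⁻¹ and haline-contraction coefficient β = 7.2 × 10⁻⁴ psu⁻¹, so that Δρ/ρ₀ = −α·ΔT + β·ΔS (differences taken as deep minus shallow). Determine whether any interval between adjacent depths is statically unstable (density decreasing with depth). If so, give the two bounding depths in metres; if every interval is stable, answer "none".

Evaluate Δρ/ρ₀ = −αΔT + βΔS across each adjacent pair:
  69–126 m: −αΔT+βΔS = −(1.7 × 10⁻⁴)(-4.4)+(7.2 × 10⁻⁴)(-0.11) = 6.7 × 10⁻⁴ → stable
  126–236 m: −αΔT+βΔS = −(1.7 × 10⁻⁴)(-0.5)+(7.2 × 10⁻⁴)(+0.10) = 1.6 × 10⁻⁴ → stable
Every interval has Δρ > 0: the column is stably stratified throughout.

none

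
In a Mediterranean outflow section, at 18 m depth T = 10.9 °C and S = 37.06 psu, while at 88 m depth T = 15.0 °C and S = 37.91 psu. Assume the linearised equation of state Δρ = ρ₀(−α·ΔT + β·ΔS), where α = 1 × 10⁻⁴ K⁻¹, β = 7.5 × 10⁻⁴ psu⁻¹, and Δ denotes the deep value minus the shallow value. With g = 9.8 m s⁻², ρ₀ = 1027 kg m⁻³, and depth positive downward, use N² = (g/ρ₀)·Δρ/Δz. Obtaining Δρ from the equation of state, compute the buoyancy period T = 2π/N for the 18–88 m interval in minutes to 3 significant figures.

18.6 min

ΔT = +4.1 K, ΔS = +0.85 psu (deep − shallow).
Δρ/ρ₀ = −αΔT + βΔS = -4.10 × 10⁻⁴ + 6.375 × 10⁻⁴ = 2.275 × 10⁻⁴, so Δρ ≈ 0.2336 kg m⁻³.
N² = (g/ρ₀)·Δρ/Δz = g·(Δρ/ρ₀)/Δz = 9.8 × 2.275 × 10⁻⁴ / 70 = 3.1850 × 10⁻⁵ s⁻².
N = √(3.1850 × 10⁻⁵) = 5.6436 × 10⁻³ rad s⁻¹ → T = 2π/N = 1.1133 × 10³ s = 18.555 min ≈ 18.6 min.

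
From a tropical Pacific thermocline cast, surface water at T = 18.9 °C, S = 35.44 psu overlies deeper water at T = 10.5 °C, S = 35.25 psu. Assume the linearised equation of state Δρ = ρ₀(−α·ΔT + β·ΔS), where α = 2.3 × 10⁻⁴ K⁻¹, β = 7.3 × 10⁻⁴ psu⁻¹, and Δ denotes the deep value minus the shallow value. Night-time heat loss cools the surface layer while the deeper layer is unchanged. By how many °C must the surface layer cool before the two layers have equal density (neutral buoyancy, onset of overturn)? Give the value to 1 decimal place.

Neutral buoyancy requires Δρ = 0, i.e. −α(T_deep − T_surf′) + β(S_deep − S_surf) = 0.
T_surf′ = T_deep − (β/α)·ΔS = 10.5 − (7.3 × 10⁻⁴/2.3 × 10⁻⁴)·(-0.19) = 11.103 °C.
Cooling required: 18.9 − (11.103) = 7.797 °C.

7.8 °C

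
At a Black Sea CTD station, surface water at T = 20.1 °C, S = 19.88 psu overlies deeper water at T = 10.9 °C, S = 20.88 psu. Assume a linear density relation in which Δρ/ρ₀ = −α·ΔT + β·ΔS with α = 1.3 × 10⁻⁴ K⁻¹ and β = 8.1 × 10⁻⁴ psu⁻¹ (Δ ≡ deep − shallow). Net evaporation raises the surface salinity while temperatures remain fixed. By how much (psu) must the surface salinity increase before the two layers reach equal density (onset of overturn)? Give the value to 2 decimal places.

Neutral buoyancy requires −α(T_deep − T_surf) + β(S_deep − S_surf′) = 0.
S_surf′ = S_deep − (α/β)·ΔT = 20.88 − (1.3 × 10⁻⁴/8.1 × 10⁻⁴)·(-9.2) = 22.3565 psu.
Increase required: 22.3565 − 19.88 = 2.4765 psu.

2.48 psu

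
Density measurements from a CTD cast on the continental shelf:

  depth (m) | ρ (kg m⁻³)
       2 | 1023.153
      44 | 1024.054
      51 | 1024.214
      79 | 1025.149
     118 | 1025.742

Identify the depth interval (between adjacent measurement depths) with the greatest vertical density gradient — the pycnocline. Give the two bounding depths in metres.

Compute the density gradient over each adjacent pair:
  2–44 m: Δρ/Δz = 0.901/42 = 0.021 kg m⁻⁴
  44–51 m: Δρ/Δz = 0.160/7 = 0.023 kg m⁻⁴
  51–79 m: Δρ/Δz = 0.935/28 = 0.033 kg m⁻⁴
  79–118 m: Δρ/Δz = 0.593/39 = 0.015 kg m⁻⁴
The largest gradient is in the 51–79 m interval — the pycnocline.

51–79 m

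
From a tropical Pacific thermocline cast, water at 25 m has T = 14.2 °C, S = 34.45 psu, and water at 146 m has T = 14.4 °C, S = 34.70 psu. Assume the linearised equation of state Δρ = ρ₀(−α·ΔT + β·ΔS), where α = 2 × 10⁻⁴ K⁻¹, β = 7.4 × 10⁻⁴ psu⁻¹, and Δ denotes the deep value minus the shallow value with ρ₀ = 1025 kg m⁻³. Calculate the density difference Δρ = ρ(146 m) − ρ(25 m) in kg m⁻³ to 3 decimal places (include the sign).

ΔT = +0.2 K, ΔS = +0.25 psu (deep − shallow).
Δρ/ρ₀ = −(2 × 10⁻⁴)(+0.2) + (7.4 × 10⁻⁴)(+0.25) = 1.45 × 10⁻⁴.
Δρ = 1025 × (1.45 × 10⁻⁴) = +0.149 kg m⁻³.
Positive Δρ: denser below, stable.

+0.149 kg m⁻³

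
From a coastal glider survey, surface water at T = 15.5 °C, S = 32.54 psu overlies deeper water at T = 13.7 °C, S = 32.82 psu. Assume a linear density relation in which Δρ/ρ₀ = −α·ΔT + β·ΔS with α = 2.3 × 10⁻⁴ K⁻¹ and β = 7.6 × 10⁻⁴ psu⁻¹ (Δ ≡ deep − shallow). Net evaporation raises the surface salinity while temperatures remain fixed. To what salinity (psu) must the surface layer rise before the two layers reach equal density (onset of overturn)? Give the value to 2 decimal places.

33.36 psu

Neutral buoyancy requires −α(T_deep − T_surf) + β(S_deep − S_surf′) = 0.
S_surf′ = S_deep − (α/β)·ΔT = 32.82 − (2.3 × 10⁻⁴/7.6 × 10⁻⁴)·(-1.8) = 33.3647 psu.
Increase required: 33.3647 − 32.54 = 0.8247 psu.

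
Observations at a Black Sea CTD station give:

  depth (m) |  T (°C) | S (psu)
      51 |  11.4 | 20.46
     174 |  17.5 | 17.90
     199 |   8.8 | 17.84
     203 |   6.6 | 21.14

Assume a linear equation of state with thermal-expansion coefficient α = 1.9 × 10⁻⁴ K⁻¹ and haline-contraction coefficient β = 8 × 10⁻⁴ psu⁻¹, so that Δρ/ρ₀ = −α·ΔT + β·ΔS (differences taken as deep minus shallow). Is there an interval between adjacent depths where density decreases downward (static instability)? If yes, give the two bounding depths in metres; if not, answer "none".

51–174 m

Evaluate Δρ/ρ₀ = −αΔT + βΔS across each adjacent pair:
  51–174 m: −αΔT+βΔS = −(1.9 × 10⁻⁴)(+6.1)+(8 × 10⁻⁴)(-2.56) = -3.2 × 10⁻³ → UNSTABLE
  174–199 m: −αΔT+βΔS = −(1.9 × 10⁻⁴)(-8.7)+(8 × 10⁻⁴)(-0.06) = 1.6 × 10⁻³ → stable
  199–203 m: −αΔT+βΔS = −(1.9 × 10⁻⁴)(-2.2)+(8 × 10⁻⁴)(+3.30) = 3.1 × 10⁻³ → stable
The 51–174 m interval has Δρ < 0: lighter water underlies denser water.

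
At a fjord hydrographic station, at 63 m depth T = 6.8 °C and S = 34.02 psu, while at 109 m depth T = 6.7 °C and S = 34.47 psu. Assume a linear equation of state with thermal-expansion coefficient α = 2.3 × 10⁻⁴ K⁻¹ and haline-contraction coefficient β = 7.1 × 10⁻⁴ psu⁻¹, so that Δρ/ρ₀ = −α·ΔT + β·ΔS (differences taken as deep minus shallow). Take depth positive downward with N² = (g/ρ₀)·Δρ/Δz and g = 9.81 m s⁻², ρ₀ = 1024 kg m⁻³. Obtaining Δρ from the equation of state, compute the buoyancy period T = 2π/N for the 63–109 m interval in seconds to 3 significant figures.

ΔT = -0.1 K, ΔS = +0.45 psu (deep − shallow).
Δρ/ρ₀ = −αΔT + βΔS = 2.30 × 10⁻⁵ + 3.195 × 10⁻⁴ = 3.425 × 10⁻⁴, so Δρ ≈ 0.3507 kg m⁻³.
N² = (g/ρ₀)·Δρ/Δz = g·(Δρ/ρ₀)/Δz = 9.81 × 3.425 × 10⁻⁴ / 46 = 7.3042 × 10⁻⁵ s⁻².
N = √(7.3042 × 10⁻⁵) = 8.5465 × 10⁻³ rad s⁻¹ → T = 2π/N = 735.18 s ≈ 735 s.

735 s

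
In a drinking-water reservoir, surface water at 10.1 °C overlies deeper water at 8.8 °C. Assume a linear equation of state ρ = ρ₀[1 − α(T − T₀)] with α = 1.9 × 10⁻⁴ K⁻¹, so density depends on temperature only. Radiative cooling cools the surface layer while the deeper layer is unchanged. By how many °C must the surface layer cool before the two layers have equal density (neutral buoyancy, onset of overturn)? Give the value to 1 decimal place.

1.3 °C

With temperature the only control, equal density requires T_surf′ = T_deep.
T_surf′ = 8.8 °C.
Cooling required: 10.1 − 8.8 = 1.3 °C.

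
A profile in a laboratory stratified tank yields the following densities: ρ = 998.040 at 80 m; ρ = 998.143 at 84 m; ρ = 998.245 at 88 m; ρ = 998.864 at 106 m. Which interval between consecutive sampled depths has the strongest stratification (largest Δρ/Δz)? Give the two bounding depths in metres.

88–106 m

Compute the density gradient over each adjacent pair:
  80–84 m: Δρ/Δz = 0.103/4 = 0.026 kg m⁻⁴
  84–88 m: Δρ/Δz = 0.102/4 = 0.025 kg m⁻⁴
  88–106 m: Δρ/Δz = 0.619/18 = 0.034 kg m⁻⁴
The largest gradient is in the 88–106 m interval — the pycnocline.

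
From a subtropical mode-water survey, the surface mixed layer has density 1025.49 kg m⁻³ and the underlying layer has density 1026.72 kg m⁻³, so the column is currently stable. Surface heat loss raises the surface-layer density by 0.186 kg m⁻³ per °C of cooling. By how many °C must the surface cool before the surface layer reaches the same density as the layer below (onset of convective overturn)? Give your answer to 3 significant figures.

Density deficit of the surface layer: 1026.72 − 1025.49 = 1.23 kg m⁻³.
Required change = 1.23 / 0.186 = 6.61 °C.

6.61 °C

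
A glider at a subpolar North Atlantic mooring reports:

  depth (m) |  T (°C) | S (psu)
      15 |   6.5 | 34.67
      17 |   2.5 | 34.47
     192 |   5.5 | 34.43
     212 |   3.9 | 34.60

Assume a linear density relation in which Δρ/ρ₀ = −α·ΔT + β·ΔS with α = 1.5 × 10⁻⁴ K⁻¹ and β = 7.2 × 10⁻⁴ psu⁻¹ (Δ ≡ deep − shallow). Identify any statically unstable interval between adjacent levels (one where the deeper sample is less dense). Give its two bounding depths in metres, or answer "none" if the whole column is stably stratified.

Evaluate Δρ/ρ₀ = −αΔT + βΔS across each adjacent pair:
  15–17 m: −αΔT+βΔS = −(1.5 × 10⁻⁴)(-4.0)+(7.2 × 10⁻⁴)(-0.20) = 4.6 × 10⁻⁴ → stable
  17–192 m: −αΔT+βΔS = −(1.5 × 10⁻⁴)(+3.0)+(7.2 × 10⁻⁴)(-0.04) = -4.8 × 10⁻⁴ → UNSTABLE
  192–212 m: −αΔT+βΔS = −(1.5 × 10⁻⁴)(-1.6)+(7.2 × 10⁻⁴)(+0.17) = 3.6 × 10⁻⁴ → stable
The 17–192 m interval has Δρ < 0: lighter water underlies denser water.

17–192 m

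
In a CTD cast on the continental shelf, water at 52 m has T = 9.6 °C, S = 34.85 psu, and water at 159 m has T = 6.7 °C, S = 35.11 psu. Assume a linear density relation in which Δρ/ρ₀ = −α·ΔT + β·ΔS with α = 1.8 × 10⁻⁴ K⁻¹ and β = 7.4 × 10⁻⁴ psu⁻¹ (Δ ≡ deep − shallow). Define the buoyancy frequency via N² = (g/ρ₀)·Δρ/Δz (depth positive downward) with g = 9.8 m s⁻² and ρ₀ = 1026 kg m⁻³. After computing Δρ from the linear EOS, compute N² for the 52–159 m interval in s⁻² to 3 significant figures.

6.54 × 10⁻⁵ s⁻²

ΔT = -2.9 K, ΔS = +0.26 psu (deep − shallow).
Δρ/ρ₀ = −αΔT + βΔS = 5.22 × 10⁻⁴ + 1.924 × 10⁻⁴ = 7.144 × 10⁻⁴, so Δρ ≈ 0.7330 kg m⁻³.
N² = (g/ρ₀)·Δρ/Δz = g·(Δρ/ρ₀)/Δz = 9.8 × 7.144 × 10⁻⁴ / 107 = 6.5431 × 10⁻⁵ s⁻² ≈ 6.54 × 10⁻⁵ s⁻².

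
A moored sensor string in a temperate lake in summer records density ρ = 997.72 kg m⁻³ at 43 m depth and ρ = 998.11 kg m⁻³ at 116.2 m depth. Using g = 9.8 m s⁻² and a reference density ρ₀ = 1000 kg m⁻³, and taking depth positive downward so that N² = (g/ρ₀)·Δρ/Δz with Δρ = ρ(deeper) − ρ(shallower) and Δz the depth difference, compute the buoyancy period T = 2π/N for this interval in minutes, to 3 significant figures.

14.5 min

Δρ = 998.11 − 997.72 = 0.39 kg m⁻³ over Δz = 116.2 − 43 = 73.2 m.
N² = (9.8/1000) × (0.39/73.2) = 5.2213 × 10⁻⁵ s⁻².
N = √(5.2213 × 10⁻⁵) = 7.2259 × 10⁻³ rad s⁻¹, so T = 2π/N = 869.54 s = 14.492 min ≈ 14.5 min.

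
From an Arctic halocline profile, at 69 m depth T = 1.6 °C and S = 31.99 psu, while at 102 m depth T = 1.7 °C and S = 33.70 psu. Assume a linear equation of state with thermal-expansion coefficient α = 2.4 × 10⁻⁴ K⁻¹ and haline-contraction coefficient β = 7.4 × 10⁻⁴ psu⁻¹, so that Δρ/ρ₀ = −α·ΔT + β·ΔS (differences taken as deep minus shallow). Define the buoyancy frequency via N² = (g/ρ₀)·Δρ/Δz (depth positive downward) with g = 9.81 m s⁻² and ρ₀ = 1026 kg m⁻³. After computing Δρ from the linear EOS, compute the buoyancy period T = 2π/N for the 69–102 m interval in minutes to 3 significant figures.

ΔT = +0.1 K, ΔS = +1.71 psu (deep − shallow).
Δρ/ρ₀ = −αΔT + βΔS = -2.40 × 10⁻⁵ + 1.2654 × 10⁻³ = 1.2414 × 10⁻³, so Δρ ≈ 1.274 kg m⁻³.
N² = (g/ρ₀)·Δρ/Δz = g·(Δρ/ρ₀)/Δz = 9.81 × 1.2414 × 10⁻³ / 33 = 3.6903 × 10⁻⁴ s⁻².
N = √(3.6903 × 10⁻⁴) = 0.019210 rad s⁻¹ → T = 2π/N = 327.08 s = 5.4513 min ≈ 5.45 min.

5.45 min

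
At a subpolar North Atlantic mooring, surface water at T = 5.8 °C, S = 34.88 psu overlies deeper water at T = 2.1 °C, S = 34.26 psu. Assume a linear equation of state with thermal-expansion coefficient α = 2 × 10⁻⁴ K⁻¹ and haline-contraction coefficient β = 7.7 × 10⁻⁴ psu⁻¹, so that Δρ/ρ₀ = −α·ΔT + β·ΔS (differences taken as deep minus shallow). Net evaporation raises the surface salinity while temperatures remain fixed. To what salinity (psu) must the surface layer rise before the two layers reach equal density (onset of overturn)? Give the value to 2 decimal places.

Neutral buoyancy requires −α(T_deep − T_surf) + β(S_deep − S_surf′) = 0.
S_surf′ = S_deep − (α/β)·ΔT = 34.26 − (2 × 10⁻⁴/7.7 × 10⁻⁴)·(-3.7) = 35.2210 psu.
Increase required: 35.2210 − 34.88 = 0.3410 psu.

35.22 psu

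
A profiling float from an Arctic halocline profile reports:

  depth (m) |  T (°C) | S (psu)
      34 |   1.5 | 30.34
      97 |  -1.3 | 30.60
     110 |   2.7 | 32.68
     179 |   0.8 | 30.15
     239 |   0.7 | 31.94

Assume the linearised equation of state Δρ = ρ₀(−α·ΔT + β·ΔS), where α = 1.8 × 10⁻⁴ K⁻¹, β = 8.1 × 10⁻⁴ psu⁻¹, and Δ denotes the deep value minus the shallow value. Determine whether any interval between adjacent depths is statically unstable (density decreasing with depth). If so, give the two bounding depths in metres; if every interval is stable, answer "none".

Evaluate Δρ/ρ₀ = −αΔT + βΔS across each adjacent pair:
  34–97 m: −αΔT+βΔS = −(1.8 × 10⁻⁴)(-2.8)+(8.1 × 10⁻⁴)(+0.26) = 7.1 × 10⁻⁴ → stable
  97–110 m: −αΔT+βΔS = −(1.8 × 10⁻⁴)(+4.0)+(8.1 × 10⁻⁴)(+2.08) = 9.6 × 10⁻⁴ → stable
  110–179 m: −αΔT+βΔS = −(1.8 × 10⁻⁴)(-1.9)+(8.1 × 10⁻⁴)(-2.53) = -1.7 × 10⁻³ → UNSTABLE
  179–239 m: −αΔT+βΔS = −(1.8 × 10⁻⁴)(-0.1)+(8.1 × 10⁻⁴)(+1.79) = 1.5 × 10⁻³ → stable
The 110–179 m interval has Δρ < 0: lighter water underlies denser water.

110–179 m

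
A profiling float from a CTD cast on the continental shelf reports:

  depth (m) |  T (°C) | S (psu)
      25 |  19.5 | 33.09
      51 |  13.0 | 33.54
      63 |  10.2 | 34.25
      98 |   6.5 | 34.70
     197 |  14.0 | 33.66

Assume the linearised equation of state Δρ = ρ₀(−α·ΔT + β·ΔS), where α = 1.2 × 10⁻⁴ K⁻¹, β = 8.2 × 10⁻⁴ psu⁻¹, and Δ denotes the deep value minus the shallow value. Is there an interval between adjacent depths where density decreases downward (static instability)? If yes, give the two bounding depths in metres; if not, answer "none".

Evaluate Δρ/ρ₀ = −αΔT + βΔS across each adjacent pair:
  25–51 m: −αΔT+βΔS = −(1.2 × 10⁻⁴)(-6.5)+(8.2 × 10⁻⁴)(+0.45) = 1.1 × 10⁻³ → stable
  51–63 m: −αΔT+βΔS = −(1.2 × 10⁻⁴)(-2.8)+(8.2 × 10⁻⁴)(+0.71) = 9.2 × 10⁻⁴ → stable
  63–98 m: −αΔT+βΔS = −(1.2 × 10⁻⁴)(-3.7)+(8.2 × 10⁻⁴)(+0.45) = 8.1 × 10⁻⁴ → stable
  98–197 m: −αΔT+βΔS = −(1.2 × 10⁻⁴)(+7.5)+(8.2 × 10⁻⁴)(-1.04) = -1.8 × 10⁻³ → UNSTABLE
The 98–197 m interval has Δρ < 0: lighter water underlies denser water.

98–197 m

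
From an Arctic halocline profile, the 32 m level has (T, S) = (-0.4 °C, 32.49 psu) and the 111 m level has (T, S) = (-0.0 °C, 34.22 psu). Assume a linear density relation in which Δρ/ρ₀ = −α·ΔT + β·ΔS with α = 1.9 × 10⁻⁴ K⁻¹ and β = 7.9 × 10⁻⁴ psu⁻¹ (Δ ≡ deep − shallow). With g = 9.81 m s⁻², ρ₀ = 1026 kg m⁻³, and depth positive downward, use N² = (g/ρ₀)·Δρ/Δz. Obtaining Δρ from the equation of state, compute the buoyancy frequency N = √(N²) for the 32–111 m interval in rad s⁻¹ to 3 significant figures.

0.0127 rad s⁻¹

ΔT = +0.4 K, ΔS = +1.73 psu (deep − shallow).
Δρ/ρ₀ = −αΔT + βΔS = -7.60 × 10⁻⁵ + 1.3667 × 10⁻³ = 1.2907 × 10⁻³, so Δρ ≈ 1.324 kg m⁻³.
N² = (g/ρ₀)·Δρ/Δz = g·(Δρ/ρ₀)/Δz = 9.81 × 1.2907 × 10⁻³ / 79 = 1.6028 × 10⁻⁴ s⁻².
N = √(1.6028 × 10⁻⁴) = 0.012660 rad s⁻¹ ≈ 0.0127 rad s⁻¹.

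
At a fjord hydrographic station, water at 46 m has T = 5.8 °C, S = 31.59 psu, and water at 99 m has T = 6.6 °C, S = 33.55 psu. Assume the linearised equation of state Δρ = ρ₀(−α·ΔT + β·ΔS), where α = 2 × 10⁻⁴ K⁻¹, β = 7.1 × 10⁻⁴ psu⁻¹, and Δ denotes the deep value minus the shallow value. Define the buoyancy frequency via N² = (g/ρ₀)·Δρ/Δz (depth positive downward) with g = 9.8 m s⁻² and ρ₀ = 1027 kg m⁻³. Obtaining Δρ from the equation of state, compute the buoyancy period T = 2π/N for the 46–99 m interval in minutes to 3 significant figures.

ΔT = +0.8 K, ΔS = +1.96 psu (deep − shallow).
Δρ/ρ₀ = −αΔT + βΔS = -1.60 × 10⁻⁴ + 1.3916 × 10⁻³ = 1.2316 × 10⁻³, so Δρ ≈ 1.265 kg m⁻³.
N² = (g/ρ₀)·Δρ/Δz = g·(Δρ/ρ₀)/Δz = 9.8 × 1.2316 × 10⁻³ / 53 = 2.2773 × 10⁻⁴ s⁻².
N = √(2.2773 × 10⁻⁴) = 0.015091 rad s⁻¹ → T = 2π/N = 416.35 s = 6.9392 min ≈ 6.94 min.

6.94 min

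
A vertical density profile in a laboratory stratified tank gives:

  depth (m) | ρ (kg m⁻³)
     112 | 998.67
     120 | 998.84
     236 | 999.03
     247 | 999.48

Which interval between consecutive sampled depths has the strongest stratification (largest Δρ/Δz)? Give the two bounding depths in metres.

236–247 m

Compute the density gradient over each adjacent pair:
  112–120 m: Δρ/Δz = 0.17/8 = 0.021 kg m⁻⁴
  120–236 m: Δρ/Δz = 0.19/116 = 1.6 × 10⁻³ kg m⁻⁴
  236–247 m: Δρ/Δz = 0.45/11 = 0.041 kg m⁻⁴
The largest gradient is in the 236–247 m interval — the pycnocline.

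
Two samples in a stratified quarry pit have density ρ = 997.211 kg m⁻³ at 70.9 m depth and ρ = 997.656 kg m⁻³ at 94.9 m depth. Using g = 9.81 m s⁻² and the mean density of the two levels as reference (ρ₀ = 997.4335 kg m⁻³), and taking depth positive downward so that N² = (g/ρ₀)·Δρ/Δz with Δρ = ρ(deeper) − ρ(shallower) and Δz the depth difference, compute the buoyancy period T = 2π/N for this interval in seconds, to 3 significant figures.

465 s

Δρ = 997.656 − 997.211 = 0.445 kg m⁻³ over Δz = 94.9 − 70.9 = 24 m.
N² = (9.81/997.4335) × (0.445/24) = 1.8236 × 10⁻⁴ s⁻².
N = √(1.8236 × 10⁻⁴) = 0.013504 rad s⁻¹, so T = 2π/N = 465.28 s ≈ 465 s.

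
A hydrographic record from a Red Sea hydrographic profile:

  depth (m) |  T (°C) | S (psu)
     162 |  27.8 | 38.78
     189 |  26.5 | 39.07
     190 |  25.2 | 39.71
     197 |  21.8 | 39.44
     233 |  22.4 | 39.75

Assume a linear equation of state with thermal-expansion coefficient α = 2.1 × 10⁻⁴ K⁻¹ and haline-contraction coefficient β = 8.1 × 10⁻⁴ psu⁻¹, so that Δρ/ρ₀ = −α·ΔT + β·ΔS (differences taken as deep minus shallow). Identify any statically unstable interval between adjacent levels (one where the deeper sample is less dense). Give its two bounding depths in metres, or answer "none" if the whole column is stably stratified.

Evaluate Δρ/ρ₀ = −αΔT + βΔS across each adjacent pair:
  162–189 m: −αΔT+βΔS = −(2.1 × 10⁻⁴)(-1.3)+(8.1 × 10⁻⁴)(+0.29) = 5.1 × 10⁻⁴ → stable
  189–190 m: −αΔT+βΔS = −(2.1 × 10⁻⁴)(-1.3)+(8.1 × 10⁻⁴)(+0.64) = 7.9 × 10⁻⁴ → stable
  190–197 m: −αΔT+βΔS = −(2.1 × 10⁻⁴)(-3.4)+(8.1 × 10⁻⁴)(-0.27) = 5.0 × 10⁻⁴ → stable
  197–233 m: −αΔT+βΔS = −(2.1 × 10⁻⁴)(+0.6)+(8.1 × 10⁻⁴)(+0.31) = 1.3 × 10⁻⁴ → stable
Every interval has Δρ > 0: the column is stably stratified throughout.

none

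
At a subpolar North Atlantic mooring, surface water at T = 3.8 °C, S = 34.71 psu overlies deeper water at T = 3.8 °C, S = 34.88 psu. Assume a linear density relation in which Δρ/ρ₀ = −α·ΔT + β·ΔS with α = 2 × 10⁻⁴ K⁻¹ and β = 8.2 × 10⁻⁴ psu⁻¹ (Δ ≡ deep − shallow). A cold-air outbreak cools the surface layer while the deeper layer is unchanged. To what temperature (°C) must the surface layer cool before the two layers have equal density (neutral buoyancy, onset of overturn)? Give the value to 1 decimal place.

3.1 °C

Neutral buoyancy requires Δρ = 0, i.e. −α(T_deep − T_surf′) + β(S_deep − S_surf) = 0.
T_surf′ = T_deep − (β/α)·ΔS = 3.8 − (8.2 × 10⁻⁴/2 × 10⁻⁴)·(+0.17) = 3.103 °C.
Cooling required: 3.8 − (3.103) = 0.697 °C.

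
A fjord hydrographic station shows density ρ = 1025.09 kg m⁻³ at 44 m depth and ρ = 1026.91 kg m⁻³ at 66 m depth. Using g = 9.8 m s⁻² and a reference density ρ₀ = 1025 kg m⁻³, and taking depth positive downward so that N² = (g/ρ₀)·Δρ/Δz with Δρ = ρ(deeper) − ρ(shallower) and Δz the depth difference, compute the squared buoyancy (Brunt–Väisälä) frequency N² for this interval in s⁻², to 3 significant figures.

Δρ = 1026.91 − 1025.09 = 1.82 kg m⁻³ over Δz = 66 − 44 = 22 m.
N² = (9.8/1025) × (1.82/22) = 7.9095 × 10⁻⁴ s⁻² ≈ 7.91 × 10⁻⁴ s⁻².
A positive N² confirms static stability across the interval.

7.91 × 10⁻⁴ s⁻²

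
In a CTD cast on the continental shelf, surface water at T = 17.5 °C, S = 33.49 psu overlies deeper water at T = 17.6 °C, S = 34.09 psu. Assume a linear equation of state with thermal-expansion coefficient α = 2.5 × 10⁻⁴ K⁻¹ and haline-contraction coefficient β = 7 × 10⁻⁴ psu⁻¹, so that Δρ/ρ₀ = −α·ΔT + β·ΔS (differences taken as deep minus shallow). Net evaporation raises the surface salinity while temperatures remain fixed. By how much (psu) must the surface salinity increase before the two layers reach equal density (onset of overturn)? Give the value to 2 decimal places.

0.56 psu

Neutral buoyancy requires −α(T_deep − T_surf) + β(S_deep − S_surf′) = 0.
S_surf′ = S_deep − (α/β)·ΔT = 34.09 − (2.5 × 10⁻⁴/7 × 10⁻⁴)·(+0.1) = 34.0543 psu.
Increase required: 34.0543 − 33.49 = 0.5643 psu.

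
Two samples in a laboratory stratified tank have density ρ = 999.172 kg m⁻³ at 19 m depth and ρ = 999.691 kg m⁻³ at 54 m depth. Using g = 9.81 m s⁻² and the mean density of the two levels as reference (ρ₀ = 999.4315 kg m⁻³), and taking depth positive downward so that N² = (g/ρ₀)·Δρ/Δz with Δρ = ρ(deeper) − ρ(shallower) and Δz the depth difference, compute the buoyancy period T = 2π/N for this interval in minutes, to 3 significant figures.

Δρ = 999.691 − 999.172 = 0.519 kg m⁻³ over Δz = 54 − 19 = 35 m.
N² = (9.81/999.4315) × (0.519/35) = 1.4555 × 10⁻⁴ s⁻².
N = √(1.4555 × 10⁻⁴) = 0.012064 rad s⁻¹, so T = 2π/N = 520.82 s = 8.6803 min ≈ 8.68 min.

8.68 min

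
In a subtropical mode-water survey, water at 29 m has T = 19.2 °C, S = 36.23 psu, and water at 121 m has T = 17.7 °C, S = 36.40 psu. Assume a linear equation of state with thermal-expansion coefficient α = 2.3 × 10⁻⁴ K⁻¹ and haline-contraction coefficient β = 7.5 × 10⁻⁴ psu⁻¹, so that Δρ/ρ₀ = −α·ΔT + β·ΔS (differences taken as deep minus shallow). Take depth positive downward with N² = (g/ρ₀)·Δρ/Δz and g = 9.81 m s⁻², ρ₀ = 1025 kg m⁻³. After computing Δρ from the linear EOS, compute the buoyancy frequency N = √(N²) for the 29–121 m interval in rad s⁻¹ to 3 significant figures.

7.10 × 10⁻³ rad s⁻¹

ΔT = -1.5 K, ΔS = +0.17 psu (deep − shallow).
Δρ/ρ₀ = −αΔT + βΔS = 3.45 × 10⁻⁴ + 1.275 × 10⁻⁴ = 4.725 × 10⁻⁴, so Δρ ≈ 0.4843 kg m⁻³.
N² = (g/ρ₀)·Δρ/Δz = g·(Δρ/ρ₀)/Δz = 9.81 × 4.725 × 10⁻⁴ / 92 = 5.0383 × 10⁻⁵ s⁻².
N = √(5.0383 × 10⁻⁵) = 7.0981 × 10⁻³ rad s⁻¹ ≈ 7.10 × 10⁻³ rad s⁻¹.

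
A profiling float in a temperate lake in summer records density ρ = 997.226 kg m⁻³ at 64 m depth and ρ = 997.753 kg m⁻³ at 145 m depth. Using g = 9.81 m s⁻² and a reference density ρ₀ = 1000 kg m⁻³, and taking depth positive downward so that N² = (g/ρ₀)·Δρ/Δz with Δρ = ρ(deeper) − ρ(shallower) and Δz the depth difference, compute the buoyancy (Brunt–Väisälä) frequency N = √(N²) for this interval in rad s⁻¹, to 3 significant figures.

Δρ = 997.753 − 997.226 = 0.527 kg m⁻³ over Δz = 145 − 64 = 81 m.
N² = (9.81/1000) × (0.527/81) = 6.3826 × 10⁻⁵ s⁻².
N = √(6.3826 × 10⁻⁵) = 7.9891 × 10⁻³ rad s⁻¹ ≈ 7.99 × 10⁻³ rad s⁻¹.
N² > 0, so the interval is statically stable.

7.99 × 10⁻³ rad s⁻¹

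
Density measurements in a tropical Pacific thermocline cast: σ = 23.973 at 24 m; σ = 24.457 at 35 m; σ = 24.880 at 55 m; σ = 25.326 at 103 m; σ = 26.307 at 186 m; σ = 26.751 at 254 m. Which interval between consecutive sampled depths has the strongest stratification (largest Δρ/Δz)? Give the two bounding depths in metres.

Compute the density gradient over each adjacent pair:
  24–35 m: Δρ/Δz = 0.484/11 = 0.044 kg m⁻⁴
  35–55 m: Δρ/Δz = 0.423/20 = 0.021 kg m⁻⁴
  55–103 m: Δρ/Δz = 0.446/48 = 9.3 × 10⁻³ kg m⁻⁴
  103–186 m: Δρ/Δz = 0.981/83 = 0.012 kg m⁻⁴
  186–254 m: Δρ/Δz = 0.444/68 = 6.5 × 10⁻³ kg m⁻⁴
The largest gradient is in the 24–35 m interval — the pycnocline.

24–35 m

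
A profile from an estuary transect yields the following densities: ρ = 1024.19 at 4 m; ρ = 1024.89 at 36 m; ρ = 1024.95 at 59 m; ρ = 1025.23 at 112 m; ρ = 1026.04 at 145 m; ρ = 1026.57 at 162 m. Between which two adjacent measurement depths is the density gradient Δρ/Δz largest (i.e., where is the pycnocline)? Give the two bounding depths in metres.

145–162 m

Compute the density gradient over each adjacent pair:
  4–36 m: Δρ/Δz = 0.70/32 = 0.022 kg m⁻⁴
  36–59 m: Δρ/Δz = 0.06/23 = 2.6 × 10⁻³ kg m⁻⁴
  59–112 m: Δρ/Δz = 0.28/53 = 5.3 × 10⁻³ kg m⁻⁴
  112–145 m: Δρ/Δz = 0.81/33 = 0.025 kg m⁻⁴
  145–162 m: Δρ/Δz = 0.53/17 = 0.031 kg m⁻⁴
The largest gradient is in the 145–162 m interval — the pycnocline.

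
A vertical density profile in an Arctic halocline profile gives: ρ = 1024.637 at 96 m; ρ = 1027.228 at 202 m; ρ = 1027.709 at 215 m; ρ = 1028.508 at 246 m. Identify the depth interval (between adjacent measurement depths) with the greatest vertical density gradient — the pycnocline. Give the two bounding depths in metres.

Compute the density gradient over each adjacent pair:
  96–202 m: Δρ/Δz = 2.591/106 = 0.024 kg m⁻⁴
  202–215 m: Δρ/Δz = 0.481/13 = 0.037 kg m⁻⁴
  215–246 m: Δρ/Δz = 0.799/31 = 0.026 kg m⁻⁴
The largest gradient is in the 202–215 m interval — the pycnocline.

202–215 m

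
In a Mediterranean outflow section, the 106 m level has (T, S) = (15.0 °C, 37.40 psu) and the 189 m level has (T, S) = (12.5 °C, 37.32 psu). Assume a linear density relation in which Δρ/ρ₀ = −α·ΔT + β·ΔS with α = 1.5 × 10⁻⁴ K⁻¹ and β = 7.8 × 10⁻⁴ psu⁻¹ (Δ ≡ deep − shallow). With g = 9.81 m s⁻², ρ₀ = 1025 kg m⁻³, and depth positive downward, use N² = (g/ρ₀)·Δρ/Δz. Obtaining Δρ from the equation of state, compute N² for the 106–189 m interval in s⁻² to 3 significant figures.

3.69 × 10⁻⁵ s⁻²

ΔT = -2.5 K, ΔS = -0.08 psu (deep − shallow).
Δρ/ρ₀ = −αΔT + βΔS = 3.75 × 10⁻⁴ − 6.24 × 10⁻⁵ = 3.126 × 10⁻⁴, so Δρ ≈ 0.3204 kg m⁻³.
N² = (g/ρ₀)·Δρ/Δz = g·(Δρ/ρ₀)/Δz = 9.81 × 3.126 × 10⁻⁴ / 83 = 3.6947 × 10⁻⁵ s⁻² ≈ 3.69 × 10⁻⁵ s⁻².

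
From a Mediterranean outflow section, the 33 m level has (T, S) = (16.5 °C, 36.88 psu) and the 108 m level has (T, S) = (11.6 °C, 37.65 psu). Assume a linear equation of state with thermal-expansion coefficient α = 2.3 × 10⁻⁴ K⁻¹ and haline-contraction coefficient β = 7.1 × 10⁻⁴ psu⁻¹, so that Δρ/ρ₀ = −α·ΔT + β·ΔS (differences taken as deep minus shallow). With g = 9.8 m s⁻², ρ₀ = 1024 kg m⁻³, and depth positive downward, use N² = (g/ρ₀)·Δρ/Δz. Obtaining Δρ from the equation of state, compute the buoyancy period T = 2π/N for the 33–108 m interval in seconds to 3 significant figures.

ΔT = -4.9 K, ΔS = +0.77 psu (deep − shallow).
Δρ/ρ₀ = −αΔT + βΔS = 1.127 × 10⁻³ + 5.467 × 10⁻⁴ = 1.6737 × 10⁻³, so Δρ ≈ 1.714 kg m⁻³.
N² = (g/ρ₀)·Δρ/Δz = g·(Δρ/ρ₀)/Δz = 9.8 × 1.6737 × 10⁻³ / 75 = 2.1870 × 10⁻⁴ s⁻².
N = √(2.1870 × 10⁻⁴) = 0.014789 rad s⁻¹ → T = 2π/N = 424.86 s ≈ 425 s.

425 s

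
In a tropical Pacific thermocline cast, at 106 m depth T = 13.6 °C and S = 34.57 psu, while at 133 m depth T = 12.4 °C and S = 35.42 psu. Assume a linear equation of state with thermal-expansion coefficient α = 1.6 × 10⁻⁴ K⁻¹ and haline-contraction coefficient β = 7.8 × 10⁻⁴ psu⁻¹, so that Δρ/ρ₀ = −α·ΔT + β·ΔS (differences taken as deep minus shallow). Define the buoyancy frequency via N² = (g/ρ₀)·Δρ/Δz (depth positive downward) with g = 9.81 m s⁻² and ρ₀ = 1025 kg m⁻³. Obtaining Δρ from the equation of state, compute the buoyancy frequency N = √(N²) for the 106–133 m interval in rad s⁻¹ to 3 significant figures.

ΔT = -1.2 K, ΔS = +0.85 psu (deep − shallow).
Δρ/ρ₀ = −αΔT + βΔS = 1.92 × 10⁻⁴ + 6.63 × 10⁻⁴ = 8.55 × 10⁻⁴, so Δρ ≈ 0.8764 kg m⁻³.
N² = (g/ρ₀)·Δρ/Δz = g·(Δρ/ρ₀)/Δz = 9.81 × 8.55 × 10⁻⁴ / 27 = 3.1065 × 10⁻⁴ s⁻².
N = √(3.1065 × 10⁻⁴) = 0.017625 rad s⁻¹ ≈ 0.0176 rad s⁻¹.

0.0176 rad s⁻¹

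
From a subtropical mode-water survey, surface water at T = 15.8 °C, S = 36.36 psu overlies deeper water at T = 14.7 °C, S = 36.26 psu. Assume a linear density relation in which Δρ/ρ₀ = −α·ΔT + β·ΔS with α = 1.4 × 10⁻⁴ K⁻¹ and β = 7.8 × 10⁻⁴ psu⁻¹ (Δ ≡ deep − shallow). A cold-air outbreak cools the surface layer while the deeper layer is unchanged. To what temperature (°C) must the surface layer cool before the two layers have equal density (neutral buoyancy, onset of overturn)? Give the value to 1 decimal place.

15.3 °C

Neutral buoyancy requires Δρ = 0, i.e. −α(T_deep − T_surf′) + β(S_deep − S_surf) = 0.
T_surf′ = T_deep − (β/α)·ΔS = 14.7 − (7.8 × 10⁻⁴/1.4 × 10⁻⁴)·(-0.10) = 15.257 °C.
Cooling required: 15.8 − (15.257) = 0.543 °C.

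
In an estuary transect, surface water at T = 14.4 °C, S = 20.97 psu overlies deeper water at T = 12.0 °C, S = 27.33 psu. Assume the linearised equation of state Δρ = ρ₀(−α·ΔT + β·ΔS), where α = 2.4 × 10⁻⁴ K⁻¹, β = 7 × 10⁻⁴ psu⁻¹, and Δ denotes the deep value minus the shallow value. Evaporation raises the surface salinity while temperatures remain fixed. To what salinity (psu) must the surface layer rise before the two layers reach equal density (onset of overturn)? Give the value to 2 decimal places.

Neutral buoyancy requires −α(T_deep − T_surf) + β(S_deep − S_surf′) = 0.
S_surf′ = S_deep − (α/β)·ΔT = 27.33 − (2.4 × 10⁻⁴/7 × 10⁻⁴)·(-2.4) = 28.1529 psu.
Increase required: 28.1529 − 20.97 = 7.1829 psu.

28.15 psu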